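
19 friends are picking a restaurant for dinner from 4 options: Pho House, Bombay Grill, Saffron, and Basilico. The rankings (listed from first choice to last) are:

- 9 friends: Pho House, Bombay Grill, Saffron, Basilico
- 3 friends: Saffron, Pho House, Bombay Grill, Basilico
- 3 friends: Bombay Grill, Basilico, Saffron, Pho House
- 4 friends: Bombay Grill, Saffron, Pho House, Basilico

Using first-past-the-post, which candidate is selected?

Pho House

First-place votes: Pho House 9, Bombay Grill 7, Saffron 3, Basilico 0.
Pho House has the most first-place votes.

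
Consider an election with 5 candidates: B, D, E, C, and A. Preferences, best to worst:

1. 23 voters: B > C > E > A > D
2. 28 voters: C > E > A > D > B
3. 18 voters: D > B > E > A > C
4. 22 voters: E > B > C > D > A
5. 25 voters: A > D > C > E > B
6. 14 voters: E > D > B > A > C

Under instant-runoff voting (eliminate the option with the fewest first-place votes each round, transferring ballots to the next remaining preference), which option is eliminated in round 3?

Round 1: B 23, D 18, E 36, C 28, A 25. Eliminate D.
Round 2: B 41, E 36, C 28, A 25. Eliminate A.
Round 3: B 41, E 36, C 53. Eliminate E.

E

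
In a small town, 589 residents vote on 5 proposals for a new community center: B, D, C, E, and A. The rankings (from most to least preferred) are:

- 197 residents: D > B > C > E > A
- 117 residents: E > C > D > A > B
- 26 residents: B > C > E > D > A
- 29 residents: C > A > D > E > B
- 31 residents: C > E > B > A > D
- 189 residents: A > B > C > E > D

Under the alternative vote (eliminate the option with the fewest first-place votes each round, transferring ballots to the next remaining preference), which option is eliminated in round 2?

Round 1: B 26, D 197, C 60, E 117, A 189. Eliminate B.
Round 2: D 197, C 86, E 117, A 189. Eliminate C.

C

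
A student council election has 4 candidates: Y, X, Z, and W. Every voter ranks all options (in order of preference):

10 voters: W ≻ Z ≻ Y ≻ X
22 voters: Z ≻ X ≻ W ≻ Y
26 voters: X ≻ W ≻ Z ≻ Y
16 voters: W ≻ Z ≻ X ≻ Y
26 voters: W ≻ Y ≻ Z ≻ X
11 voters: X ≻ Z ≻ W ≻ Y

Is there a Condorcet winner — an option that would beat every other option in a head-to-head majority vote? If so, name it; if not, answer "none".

Checking pairwise contests:
X beats Y 75–36.
Z beats X 74–37.
W beats Z 78–33.
X beats W 59–52.
Every option loses at least one head-to-head, so there is no Condorcet winner.

none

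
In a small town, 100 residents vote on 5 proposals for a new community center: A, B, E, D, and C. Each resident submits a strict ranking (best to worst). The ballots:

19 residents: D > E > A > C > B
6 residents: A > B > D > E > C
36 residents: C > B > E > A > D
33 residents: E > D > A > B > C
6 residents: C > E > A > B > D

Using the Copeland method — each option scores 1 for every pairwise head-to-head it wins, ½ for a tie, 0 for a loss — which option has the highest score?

A: beats B and C; loses to E and D → score 2.
B: loses to A, E, D, and C → score 0.
E: beats A, B, D, and C → score 4.
D: beats A, B, and C; loses to E → score 3.
C: beats B; loses to A, E, and D → score 1.
E has the best pairwise record.

E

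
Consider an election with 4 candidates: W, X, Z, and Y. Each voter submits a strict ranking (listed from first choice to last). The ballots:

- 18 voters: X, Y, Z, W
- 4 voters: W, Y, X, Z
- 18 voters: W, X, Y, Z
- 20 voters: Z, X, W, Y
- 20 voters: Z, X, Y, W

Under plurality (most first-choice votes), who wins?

First-place votes: W 22, X 18, Z 40, Y 0.
Z has the most first-place votes.

Z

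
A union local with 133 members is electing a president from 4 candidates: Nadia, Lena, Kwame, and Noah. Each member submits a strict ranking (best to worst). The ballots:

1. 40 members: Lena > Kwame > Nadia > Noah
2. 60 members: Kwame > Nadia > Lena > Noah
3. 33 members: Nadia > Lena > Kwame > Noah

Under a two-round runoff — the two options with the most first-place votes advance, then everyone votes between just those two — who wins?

Round 1 first-place votes: Nadia 33, Lena 40, Kwame 60, Noah 0.
Kwame and Lena advance.
Runoff: Kwame is preferred to Lena by 60 voters; Lena by 73.
Lena wins the runoff.

Lena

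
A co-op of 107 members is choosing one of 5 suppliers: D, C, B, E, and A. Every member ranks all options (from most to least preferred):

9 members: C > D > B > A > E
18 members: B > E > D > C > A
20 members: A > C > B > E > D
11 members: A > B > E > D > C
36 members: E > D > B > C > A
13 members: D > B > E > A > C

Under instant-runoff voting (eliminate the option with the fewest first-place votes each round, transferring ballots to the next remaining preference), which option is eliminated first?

C

Round 1: D 13, C 9, B 18, E 36, A 31. Eliminate C.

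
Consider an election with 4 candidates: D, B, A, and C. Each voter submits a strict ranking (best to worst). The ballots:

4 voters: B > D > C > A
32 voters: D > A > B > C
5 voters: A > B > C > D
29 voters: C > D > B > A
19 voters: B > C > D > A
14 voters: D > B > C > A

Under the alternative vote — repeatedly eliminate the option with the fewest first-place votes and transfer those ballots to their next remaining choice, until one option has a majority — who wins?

C

Round 1: D 46, B 23, A 5, C 29. Eliminate A.
Round 2: D 46, B 28, C 29. Eliminate B.
Round 3: D 50, C 53. C has a majority.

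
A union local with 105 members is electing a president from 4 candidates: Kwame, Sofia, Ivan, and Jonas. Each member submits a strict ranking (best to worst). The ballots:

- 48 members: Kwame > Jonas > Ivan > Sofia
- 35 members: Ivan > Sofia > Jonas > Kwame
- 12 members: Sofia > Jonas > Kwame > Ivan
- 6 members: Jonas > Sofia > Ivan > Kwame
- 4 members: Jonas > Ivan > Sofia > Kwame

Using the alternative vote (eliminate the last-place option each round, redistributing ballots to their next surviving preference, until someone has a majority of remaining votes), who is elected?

Kwame

Round 1: Kwame 48, Sofia 12, Ivan 35, Jonas 10. Eliminate Jonas.
Round 2: Kwame 48, Sofia 18, Ivan 39. Eliminate Sofia.
Round 3: Kwame 60, Ivan 45. Kwame has a majority.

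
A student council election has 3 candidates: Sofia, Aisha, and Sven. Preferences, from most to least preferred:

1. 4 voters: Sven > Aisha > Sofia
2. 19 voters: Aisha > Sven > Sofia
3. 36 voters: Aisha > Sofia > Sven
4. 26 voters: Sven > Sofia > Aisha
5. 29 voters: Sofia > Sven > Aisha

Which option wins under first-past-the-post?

Aisha

First-place votes: Sofia 29, Aisha 55, Sven 30.
Aisha has the most first-place votes.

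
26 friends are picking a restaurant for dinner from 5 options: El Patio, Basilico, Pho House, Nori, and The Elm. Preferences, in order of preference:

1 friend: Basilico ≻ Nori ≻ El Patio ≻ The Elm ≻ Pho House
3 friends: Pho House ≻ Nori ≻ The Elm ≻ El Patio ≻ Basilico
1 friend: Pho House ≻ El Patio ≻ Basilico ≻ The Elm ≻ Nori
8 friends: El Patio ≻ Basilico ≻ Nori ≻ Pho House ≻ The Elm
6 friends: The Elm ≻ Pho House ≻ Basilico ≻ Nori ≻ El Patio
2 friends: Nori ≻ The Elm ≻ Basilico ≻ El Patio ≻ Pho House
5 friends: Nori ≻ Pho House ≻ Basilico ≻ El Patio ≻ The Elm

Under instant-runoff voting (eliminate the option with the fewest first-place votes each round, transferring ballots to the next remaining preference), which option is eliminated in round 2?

Pho House

Round 1: El Patio 8, Basilico 1, Pho House 4, Nori 7, The Elm 6. Eliminate Basilico.
Round 2: El Patio 8, Pho House 4, Nori 8, The Elm 6. Eliminate Pho House.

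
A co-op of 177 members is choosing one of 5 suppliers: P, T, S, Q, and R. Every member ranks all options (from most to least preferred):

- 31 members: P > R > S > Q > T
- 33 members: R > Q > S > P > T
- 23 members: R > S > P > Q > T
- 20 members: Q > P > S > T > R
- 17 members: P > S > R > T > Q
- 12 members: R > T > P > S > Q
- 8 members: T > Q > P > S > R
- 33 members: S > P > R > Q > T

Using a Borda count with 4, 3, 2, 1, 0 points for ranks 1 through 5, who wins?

P

P: 31·4 + 33·1 + 23·2 + 20·3 + 17·4 + 12·2 + 8·2 + 33·3 = 470
T: 31·0 + 33·0 + 23·0 + 20·1 + 17·1 + 12·3 + 8·4 + 33·0 = 105
S: 31·2 + 33·2 + 23·3 + 20·2 + 17·3 + 12·1 + 8·1 + 33·4 = 440
Q: 31·1 + 33·3 + 23·1 + 20·4 + 17·0 + 12·0 + 8·3 + 33·1 = 290
R: 31·3 + 33·4 + 23·4 + 20·0 + 17·2 + 12·4 + 8·0 + 33·2 = 465
P has the highest Borda score (470).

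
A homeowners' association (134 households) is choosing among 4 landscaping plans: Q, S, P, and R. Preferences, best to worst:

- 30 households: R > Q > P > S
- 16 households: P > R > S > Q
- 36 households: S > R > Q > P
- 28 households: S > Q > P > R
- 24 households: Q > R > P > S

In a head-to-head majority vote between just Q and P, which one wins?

Q

Voters preferring Q to P: 118; preferring P to Q: 16.
Q wins the head-to-head.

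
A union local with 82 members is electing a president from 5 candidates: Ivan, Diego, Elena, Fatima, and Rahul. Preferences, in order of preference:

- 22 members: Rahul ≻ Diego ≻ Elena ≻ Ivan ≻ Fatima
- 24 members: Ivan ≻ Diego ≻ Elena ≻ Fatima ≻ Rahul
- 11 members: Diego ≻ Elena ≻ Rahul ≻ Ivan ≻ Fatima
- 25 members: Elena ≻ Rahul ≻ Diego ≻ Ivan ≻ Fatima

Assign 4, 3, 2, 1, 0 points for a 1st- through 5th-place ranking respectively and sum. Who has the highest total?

Ivan: 22·1 + 24·4 + 11·1 + 25·1 = 154
Diego: 22·3 + 24·3 + 11·4 + 25·2 = 232
Elena: 22·2 + 24·2 + 11·3 + 25·4 = 225
Fatima: 22·0 + 24·1 + 11·0 + 25·0 = 24
Rahul: 22·4 + 24·0 + 11·2 + 25·3 = 185
Diego has the highest Borda score (232).

Diego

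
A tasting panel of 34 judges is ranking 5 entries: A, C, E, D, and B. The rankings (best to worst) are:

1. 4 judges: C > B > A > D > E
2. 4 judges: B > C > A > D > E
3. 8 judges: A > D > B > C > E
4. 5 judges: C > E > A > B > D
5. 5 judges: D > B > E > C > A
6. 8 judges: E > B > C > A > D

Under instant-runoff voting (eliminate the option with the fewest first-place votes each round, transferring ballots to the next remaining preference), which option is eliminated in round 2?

D

Round 1: A 8, C 9, E 8, D 5, B 4. Eliminate B.
Round 2: A 8, C 13, E 8, D 5. Eliminate D.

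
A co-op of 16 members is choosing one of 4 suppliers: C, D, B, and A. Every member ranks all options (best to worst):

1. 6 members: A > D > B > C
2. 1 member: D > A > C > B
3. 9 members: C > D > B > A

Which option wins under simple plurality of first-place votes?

First-place votes: C 9, D 1, B 0, A 6.
C has the most first-place votes.

C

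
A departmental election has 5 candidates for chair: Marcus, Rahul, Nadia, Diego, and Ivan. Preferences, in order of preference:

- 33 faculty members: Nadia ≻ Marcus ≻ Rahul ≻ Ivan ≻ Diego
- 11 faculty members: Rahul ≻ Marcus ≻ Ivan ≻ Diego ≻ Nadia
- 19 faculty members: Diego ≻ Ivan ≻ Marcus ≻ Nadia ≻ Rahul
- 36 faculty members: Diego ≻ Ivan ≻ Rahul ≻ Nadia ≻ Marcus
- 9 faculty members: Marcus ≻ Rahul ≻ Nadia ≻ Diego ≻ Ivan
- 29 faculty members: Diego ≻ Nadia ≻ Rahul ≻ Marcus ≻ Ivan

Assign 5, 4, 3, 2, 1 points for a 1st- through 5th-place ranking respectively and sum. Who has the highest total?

Diego

Marcus: 33·4 + 11·4 + 19·3 + 36·1 + 9·5 + 29·2 = 372
Rahul: 33·3 + 11·5 + 19·1 + 36·3 + 9·4 + 29·3 = 404
Nadia: 33·5 + 11·1 + 19·2 + 36·2 + 9·3 + 29·4 = 429
Diego: 33·1 + 11·2 + 19·5 + 36·5 + 9·2 + 29·5 = 493
Ivan: 33·2 + 11·3 + 19·4 + 36·4 + 9·1 + 29·1 = 357
Diego has the highest Borda score (493).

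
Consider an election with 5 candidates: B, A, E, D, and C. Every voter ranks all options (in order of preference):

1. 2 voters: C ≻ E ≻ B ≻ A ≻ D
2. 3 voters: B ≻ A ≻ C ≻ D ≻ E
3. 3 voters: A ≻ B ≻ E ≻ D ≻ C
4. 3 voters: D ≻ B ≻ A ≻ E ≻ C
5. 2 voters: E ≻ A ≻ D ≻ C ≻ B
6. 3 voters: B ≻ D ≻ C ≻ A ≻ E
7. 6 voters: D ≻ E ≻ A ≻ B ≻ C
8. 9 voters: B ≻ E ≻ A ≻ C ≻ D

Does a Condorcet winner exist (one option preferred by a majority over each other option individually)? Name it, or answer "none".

B vs A: 20–11 for B.
B vs E: 21–10 for B.
B vs D: 20–11 for B.
B vs C: 27–4 for B.
B beats every other option head-to-head.

B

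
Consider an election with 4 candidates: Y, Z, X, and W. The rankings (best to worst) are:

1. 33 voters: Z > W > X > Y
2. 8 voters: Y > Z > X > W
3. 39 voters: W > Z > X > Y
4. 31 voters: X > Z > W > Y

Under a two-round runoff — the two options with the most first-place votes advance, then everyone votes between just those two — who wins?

Round 1 first-place votes: Y 8, Z 33, X 31, W 39.
W and Z advance.
Runoff: W is preferred to Z by 39 voters; Z by 72.
Z wins the runoff.

Z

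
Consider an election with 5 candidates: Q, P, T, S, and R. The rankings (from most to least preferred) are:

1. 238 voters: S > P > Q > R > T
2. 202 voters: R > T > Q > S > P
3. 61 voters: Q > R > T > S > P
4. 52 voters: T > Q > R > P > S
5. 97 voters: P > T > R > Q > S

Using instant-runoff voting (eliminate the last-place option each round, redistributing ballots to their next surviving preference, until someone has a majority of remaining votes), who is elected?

R

Round 1: Q 61, P 97, T 52, S 238, R 202. Eliminate T.
Round 2: Q 113, P 97, S 238, R 202. Eliminate P.
Round 3: Q 113, S 238, R 299. Eliminate Q.
Round 4: S 238, R 412. R has a majority.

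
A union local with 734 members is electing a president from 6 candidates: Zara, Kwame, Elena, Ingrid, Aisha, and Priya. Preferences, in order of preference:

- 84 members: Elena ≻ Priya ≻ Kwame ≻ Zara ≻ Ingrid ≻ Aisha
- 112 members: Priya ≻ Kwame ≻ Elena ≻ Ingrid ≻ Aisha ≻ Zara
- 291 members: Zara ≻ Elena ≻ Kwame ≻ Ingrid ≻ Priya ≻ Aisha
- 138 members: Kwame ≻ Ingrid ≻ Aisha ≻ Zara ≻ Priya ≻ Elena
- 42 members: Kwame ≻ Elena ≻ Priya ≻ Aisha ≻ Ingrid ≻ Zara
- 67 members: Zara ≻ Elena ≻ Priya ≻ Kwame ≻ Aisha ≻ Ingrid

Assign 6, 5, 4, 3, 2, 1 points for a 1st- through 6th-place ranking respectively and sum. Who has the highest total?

Kwame

Zara: 84·3 + 112·1 + 291·6 + 138·3 + 42·1 + 67·6 = 2968
Kwame: 84·4 + 112·5 + 291·4 + 138·6 + 42·6 + 67·3 = 3341
Elena: 84·6 + 112·4 + 291·5 + 138·1 + 42·5 + 67·5 = 3090
Ingrid: 84·2 + 112·3 + 291·3 + 138·5 + 42·2 + 67·1 = 2218
Aisha: 84·1 + 112·2 + 291·1 + 138·4 + 42·3 + 67·2 = 1411
Priya: 84·5 + 112·6 + 291·2 + 138·2 + 42·4 + 67·4 = 2386
Kwame has the highest Borda score (3341).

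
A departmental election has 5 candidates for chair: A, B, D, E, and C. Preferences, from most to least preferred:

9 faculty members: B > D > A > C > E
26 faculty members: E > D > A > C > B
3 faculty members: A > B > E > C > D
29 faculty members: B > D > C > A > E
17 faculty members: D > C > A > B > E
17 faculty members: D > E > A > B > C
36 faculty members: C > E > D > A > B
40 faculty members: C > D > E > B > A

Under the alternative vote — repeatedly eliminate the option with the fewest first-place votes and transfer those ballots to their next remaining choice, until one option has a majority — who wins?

D

Round 1: A 3, B 38, D 34, E 26, C 76. Eliminate A.
Round 2: B 41, D 34, E 26, C 76. Eliminate E.
Round 3: B 41, D 60, C 76. Eliminate B.
Round 4: D 98, C 79. D has a majority.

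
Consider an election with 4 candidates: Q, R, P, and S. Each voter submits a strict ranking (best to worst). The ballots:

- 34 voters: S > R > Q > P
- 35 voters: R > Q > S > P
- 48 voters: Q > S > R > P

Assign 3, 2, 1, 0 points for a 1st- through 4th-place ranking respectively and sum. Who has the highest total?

Q

Q: 34·1 + 35·2 + 48·3 = 248
R: 34·2 + 35·3 + 48·1 = 221
P: 34·0 + 35·0 + 48·0 = 0
S: 34·3 + 35·1 + 48·2 = 233
Q has the highest Borda score (248).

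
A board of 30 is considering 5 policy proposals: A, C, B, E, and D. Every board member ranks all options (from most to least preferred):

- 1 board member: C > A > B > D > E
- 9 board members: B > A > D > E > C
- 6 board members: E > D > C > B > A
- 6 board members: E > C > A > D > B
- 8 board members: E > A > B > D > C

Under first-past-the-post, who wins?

E

First-place votes: A 0, C 1, B 9, E 20, D 0.
E has the most first-place votes.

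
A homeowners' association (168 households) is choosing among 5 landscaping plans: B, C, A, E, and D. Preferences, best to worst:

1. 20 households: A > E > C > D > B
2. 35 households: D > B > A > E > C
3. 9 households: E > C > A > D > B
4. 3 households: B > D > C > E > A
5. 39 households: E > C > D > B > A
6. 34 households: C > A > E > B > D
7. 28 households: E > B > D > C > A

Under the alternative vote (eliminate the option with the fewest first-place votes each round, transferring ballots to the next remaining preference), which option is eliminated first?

B

Round 1: B 3, C 34, A 20, E 76, D 35. Eliminate B.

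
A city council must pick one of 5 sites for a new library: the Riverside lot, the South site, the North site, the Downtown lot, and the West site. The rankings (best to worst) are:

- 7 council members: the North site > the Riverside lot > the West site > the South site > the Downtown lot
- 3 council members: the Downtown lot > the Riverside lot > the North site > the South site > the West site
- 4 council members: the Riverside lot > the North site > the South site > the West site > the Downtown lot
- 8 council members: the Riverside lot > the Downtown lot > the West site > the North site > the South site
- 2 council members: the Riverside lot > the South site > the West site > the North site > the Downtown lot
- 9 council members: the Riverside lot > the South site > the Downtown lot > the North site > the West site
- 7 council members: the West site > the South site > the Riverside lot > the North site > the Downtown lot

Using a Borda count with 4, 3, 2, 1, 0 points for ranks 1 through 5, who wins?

the Riverside lot: 7·3 + 3·3 + 4·4 + 8·4 + 2·4 + 9·4 + 7·2 = 136
the South site: 7·1 + 3·1 + 4·2 + 8·0 + 2·3 + 9·3 + 7·3 = 72
the North site: 7·4 + 3·2 + 4·3 + 8·1 + 2·1 + 9·1 + 7·1 = 72
the Downtown lot: 7·0 + 3·4 + 4·0 + 8·3 + 2·0 + 9·2 + 7·0 = 54
the West site: 7·2 + 3·0 + 4·1 + 8·2 + 2·2 + 9·0 + 7·4 = 66
the Riverside lot has the highest Borda score (136).

the Riverside lot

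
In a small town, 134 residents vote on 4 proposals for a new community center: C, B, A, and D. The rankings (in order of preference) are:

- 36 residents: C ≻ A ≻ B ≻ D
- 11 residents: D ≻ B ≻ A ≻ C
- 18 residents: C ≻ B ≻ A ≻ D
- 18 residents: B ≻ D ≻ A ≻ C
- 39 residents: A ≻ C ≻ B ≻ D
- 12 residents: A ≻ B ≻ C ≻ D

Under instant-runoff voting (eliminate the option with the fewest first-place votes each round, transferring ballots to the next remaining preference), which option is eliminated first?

D

Round 1: C 54, B 18, A 51, D 11. Eliminate D.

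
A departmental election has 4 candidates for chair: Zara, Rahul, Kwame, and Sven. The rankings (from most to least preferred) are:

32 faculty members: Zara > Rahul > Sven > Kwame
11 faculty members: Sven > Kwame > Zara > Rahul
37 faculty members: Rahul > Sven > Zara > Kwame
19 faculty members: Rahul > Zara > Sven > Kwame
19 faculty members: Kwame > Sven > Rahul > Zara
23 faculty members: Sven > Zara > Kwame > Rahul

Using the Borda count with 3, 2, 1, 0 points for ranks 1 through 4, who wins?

Zara: 32·3 + 11·1 + 37·1 + 19·2 + 19·0 + 23·2 = 228
Rahul: 32·2 + 11·0 + 37·3 + 19·3 + 19·1 + 23·0 = 251
Kwame: 32·0 + 11·2 + 37·0 + 19·0 + 19·3 + 23·1 = 102
Sven: 32·1 + 11·3 + 37·2 + 19·1 + 19·2 + 23·3 = 265
Sven has the highest Borda score (265).

Sven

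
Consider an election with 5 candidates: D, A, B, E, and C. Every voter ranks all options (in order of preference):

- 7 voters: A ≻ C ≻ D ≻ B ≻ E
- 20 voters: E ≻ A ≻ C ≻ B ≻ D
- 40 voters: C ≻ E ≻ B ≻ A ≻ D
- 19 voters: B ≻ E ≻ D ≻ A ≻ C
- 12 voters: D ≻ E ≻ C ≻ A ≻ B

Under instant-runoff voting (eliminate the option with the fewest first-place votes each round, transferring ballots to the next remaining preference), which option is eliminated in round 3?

Round 1: D 12, A 7, B 19, E 20, C 40. Eliminate A.
Round 2: D 12, B 19, E 20, C 47. Eliminate D.
Round 3: B 19, E 32, C 47. Eliminate B.

B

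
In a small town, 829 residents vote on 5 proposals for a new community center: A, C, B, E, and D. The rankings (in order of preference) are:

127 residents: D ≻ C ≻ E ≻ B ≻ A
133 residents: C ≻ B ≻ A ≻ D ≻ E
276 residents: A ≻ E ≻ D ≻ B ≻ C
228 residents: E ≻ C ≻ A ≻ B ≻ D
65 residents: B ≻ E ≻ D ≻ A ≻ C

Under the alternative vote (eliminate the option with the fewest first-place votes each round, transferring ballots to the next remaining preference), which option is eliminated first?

B

Round 1: A 276, C 133, B 65, E 228, D 127. Eliminate B.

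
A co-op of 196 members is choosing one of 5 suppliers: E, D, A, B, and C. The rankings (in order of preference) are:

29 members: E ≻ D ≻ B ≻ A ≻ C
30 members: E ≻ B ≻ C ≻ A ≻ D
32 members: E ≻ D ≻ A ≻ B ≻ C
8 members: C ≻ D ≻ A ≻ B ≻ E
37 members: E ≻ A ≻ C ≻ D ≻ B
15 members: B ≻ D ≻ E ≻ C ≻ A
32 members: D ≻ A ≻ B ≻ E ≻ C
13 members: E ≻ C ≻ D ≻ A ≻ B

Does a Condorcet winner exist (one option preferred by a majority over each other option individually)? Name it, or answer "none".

E vs D: 141–55 for E.
E vs A: 156–40 for E.
E vs B: 141–55 for E.
E vs C: 188–8 for E.
E beats every other option head-to-head.

E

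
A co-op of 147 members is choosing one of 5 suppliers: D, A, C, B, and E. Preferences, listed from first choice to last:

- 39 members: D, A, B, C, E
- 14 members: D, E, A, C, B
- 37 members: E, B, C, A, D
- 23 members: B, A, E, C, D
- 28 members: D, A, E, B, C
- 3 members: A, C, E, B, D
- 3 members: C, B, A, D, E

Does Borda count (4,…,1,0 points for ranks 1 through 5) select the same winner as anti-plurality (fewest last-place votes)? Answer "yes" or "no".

yes

Borda — scores: D 327, A 353, C 171, B 321, E 298. Winner: A.
Anti-plurality — last-place votes: D 63, A 0, C 28, B 14, E 42. Winner: A.
The two methods agree.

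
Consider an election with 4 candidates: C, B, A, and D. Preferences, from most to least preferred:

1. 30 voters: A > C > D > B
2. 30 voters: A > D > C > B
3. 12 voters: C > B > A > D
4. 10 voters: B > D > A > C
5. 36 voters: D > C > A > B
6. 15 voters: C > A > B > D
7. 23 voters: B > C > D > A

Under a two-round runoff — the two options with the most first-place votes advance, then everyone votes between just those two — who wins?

A

Round 1 first-place votes: C 27, B 33, A 60, D 36.
A and D advance.
Runoff: A is preferred to D by 87 voters; D by 69.
A wins the runoff.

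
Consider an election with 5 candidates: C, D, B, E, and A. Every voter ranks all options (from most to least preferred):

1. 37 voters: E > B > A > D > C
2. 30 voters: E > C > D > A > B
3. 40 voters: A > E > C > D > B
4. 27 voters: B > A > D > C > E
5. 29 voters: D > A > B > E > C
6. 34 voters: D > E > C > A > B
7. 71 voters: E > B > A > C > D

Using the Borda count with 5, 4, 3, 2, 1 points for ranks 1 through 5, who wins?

E

C: 37·1 + 30·4 + 40·3 + 27·2 + 29·1 + 34·3 + 71·2 = 604
D: 37·2 + 30·3 + 40·2 + 27·3 + 29·5 + 34·5 + 71·1 = 711
B: 37·4 + 30·1 + 40·1 + 27·5 + 29·3 + 34·1 + 71·4 = 758
E: 37·5 + 30·5 + 40·4 + 27·1 + 29·2 + 34·4 + 71·5 = 1071
A: 37·3 + 30·2 + 40·5 + 27·4 + 29·4 + 34·2 + 71·3 = 876
E has the highest Borda score (1071).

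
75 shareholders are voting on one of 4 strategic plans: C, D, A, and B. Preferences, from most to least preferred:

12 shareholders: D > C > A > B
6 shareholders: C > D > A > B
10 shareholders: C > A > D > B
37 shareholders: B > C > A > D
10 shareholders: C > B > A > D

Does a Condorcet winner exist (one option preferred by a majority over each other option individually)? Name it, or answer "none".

C

C vs D: 63–12 for C.
C vs A: 75–0 for C.
C vs B: 38–37 for C.
C beats every other option head-to-head.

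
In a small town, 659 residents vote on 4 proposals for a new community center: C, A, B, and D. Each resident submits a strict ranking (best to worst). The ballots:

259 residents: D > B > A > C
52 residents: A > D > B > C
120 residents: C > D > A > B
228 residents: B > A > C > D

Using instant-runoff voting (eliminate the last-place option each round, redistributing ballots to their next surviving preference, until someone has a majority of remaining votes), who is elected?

Round 1: C 120, A 52, B 228, D 259. Eliminate A.
Round 2: C 120, B 228, D 311. Eliminate C.
Round 3: B 228, D 431. D has a majority.

D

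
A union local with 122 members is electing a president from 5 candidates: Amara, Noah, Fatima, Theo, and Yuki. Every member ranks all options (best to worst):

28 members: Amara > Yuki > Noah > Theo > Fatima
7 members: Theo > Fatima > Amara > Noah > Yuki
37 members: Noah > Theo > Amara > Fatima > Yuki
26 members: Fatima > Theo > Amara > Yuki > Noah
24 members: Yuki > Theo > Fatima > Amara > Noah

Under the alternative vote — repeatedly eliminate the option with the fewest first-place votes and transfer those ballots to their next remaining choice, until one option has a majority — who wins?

Round 1: Amara 28, Noah 37, Fatima 26, Theo 7, Yuki 24. Eliminate Theo.
Round 2: Amara 28, Noah 37, Fatima 33, Yuki 24. Eliminate Yuki.
Round 3: Amara 28, Noah 37, Fatima 57. Eliminate Amara.
Round 4: Noah 65, Fatima 57. Noah has a majority.

Noah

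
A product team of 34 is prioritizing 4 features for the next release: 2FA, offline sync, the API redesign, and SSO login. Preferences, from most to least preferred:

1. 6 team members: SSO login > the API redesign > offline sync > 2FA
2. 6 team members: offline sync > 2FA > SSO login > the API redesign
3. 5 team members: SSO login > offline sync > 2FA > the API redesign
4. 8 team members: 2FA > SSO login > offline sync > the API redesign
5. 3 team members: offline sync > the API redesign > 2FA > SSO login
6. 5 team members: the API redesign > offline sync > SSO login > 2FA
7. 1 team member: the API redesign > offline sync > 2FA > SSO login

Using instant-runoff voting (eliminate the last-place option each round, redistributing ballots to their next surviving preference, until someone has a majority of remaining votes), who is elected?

SSO login

Round 1: 2FA 8, offline sync 9, the API redesign 6, SSO login 11. Eliminate the API redesign.
Round 2: 2FA 8, offline sync 15, SSO login 11. Eliminate 2FA.
Round 3: offline sync 15, SSO login 19. SSO login has a majority.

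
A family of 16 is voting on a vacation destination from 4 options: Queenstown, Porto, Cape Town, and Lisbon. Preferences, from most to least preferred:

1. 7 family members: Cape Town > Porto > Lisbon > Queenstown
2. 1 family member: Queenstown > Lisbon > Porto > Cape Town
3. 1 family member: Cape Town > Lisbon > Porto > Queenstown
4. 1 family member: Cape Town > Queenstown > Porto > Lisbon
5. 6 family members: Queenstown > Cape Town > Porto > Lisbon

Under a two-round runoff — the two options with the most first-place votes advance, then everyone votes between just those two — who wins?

Round 1 first-place votes: Queenstown 7, Porto 0, Cape Town 9, Lisbon 0.
Cape Town and Queenstown advance.
Runoff: Cape Town is preferred to Queenstown by 9 voters; Queenstown by 7.
Cape Town wins the runoff.

Cape Town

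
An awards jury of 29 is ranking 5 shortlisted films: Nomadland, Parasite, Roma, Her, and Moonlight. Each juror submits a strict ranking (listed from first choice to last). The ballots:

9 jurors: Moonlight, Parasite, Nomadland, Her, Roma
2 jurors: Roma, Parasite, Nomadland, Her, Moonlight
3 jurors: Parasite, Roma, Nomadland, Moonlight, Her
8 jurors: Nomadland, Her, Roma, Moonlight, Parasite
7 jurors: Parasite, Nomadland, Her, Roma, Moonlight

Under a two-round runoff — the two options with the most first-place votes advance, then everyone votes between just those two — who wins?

Moonlight

Round 1 first-place votes: Nomadland 8, Parasite 10, Roma 2, Her 0, Moonlight 9.
Parasite and Moonlight advance.
Runoff: Parasite is preferred to Moonlight by 12 voters; Moonlight by 17.
Moonlight wins the runoff.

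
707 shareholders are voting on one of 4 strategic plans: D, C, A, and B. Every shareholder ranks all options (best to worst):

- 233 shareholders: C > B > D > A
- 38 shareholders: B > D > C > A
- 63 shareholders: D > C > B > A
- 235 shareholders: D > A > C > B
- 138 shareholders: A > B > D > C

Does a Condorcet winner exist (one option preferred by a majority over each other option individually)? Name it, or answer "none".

Checking pairwise contests:
B beats D 409–298.
D beats C 474–233.
D beats A 569–138.
C beats B 531–176.
Every option loses at least one head-to-head, so there is no Condorcet winner.

none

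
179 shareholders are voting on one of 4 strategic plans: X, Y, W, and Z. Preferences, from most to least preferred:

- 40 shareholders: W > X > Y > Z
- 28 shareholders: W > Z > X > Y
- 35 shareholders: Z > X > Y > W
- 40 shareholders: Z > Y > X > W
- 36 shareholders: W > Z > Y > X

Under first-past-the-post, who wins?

First-place votes: X 0, Y 0, W 104, Z 75.
W has the most first-place votes.

W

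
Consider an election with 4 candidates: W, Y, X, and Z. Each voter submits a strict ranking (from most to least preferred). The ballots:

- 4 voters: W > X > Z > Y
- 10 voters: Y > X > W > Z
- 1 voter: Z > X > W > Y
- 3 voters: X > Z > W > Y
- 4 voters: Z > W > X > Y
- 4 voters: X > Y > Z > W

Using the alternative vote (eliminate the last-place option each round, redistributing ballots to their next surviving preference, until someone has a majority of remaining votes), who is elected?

X

Round 1: W 4, Y 10, X 7, Z 5. Eliminate W.
Round 2: Y 10, X 11, Z 5. Eliminate Z.
Round 3: Y 10, X 16. X has a majority.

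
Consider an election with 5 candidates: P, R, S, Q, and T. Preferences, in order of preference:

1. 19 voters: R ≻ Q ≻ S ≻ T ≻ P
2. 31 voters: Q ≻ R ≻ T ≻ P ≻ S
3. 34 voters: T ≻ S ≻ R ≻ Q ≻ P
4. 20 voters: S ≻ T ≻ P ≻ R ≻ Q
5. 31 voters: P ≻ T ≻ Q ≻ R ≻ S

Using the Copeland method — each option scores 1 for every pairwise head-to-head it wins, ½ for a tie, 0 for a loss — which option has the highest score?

T

P: loses to R, S, Q, and T → score 0.
R: beats P, S, and Q; loses to T → score 3.
S: beats P; loses to R, Q, and T → score 1.
Q: beats P and S; loses to R and T → score 2.
T: beats P, R, S, and Q → score 4.
T has the best pairwise record.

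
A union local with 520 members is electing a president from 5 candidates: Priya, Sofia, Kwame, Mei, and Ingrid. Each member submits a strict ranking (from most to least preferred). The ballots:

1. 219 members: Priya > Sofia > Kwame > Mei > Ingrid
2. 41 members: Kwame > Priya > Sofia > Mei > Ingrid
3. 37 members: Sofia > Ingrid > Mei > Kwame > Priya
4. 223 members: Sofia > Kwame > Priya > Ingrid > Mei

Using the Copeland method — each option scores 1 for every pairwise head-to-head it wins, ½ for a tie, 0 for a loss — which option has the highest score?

Sofia

Priya: beats Mei and Ingrid; ties Sofia; loses to Kwame → score 2.5.
Sofia: beats Kwame, Mei, and Ingrid; ties Priya → score 3.5.
Kwame: beats Priya, Mei, and Ingrid; loses to Sofia → score 3.
Mei: ties Ingrid; loses to Priya, Sofia, and Kwame → score 0.5.
Ingrid: ties Mei; loses to Priya, Sofia, and Kwame → score 0.5.
Sofia has the best pairwise record.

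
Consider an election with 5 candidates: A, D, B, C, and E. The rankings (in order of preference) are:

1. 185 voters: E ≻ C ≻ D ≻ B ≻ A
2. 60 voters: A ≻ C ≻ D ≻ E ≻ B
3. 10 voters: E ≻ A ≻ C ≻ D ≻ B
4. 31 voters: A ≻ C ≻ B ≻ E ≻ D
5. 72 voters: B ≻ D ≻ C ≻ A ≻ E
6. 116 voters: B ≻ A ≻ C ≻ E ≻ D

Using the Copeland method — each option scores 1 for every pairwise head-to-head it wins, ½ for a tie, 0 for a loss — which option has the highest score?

C

A: beats E; loses to D, B, and C → score 1.
D: beats A and B; loses to C and E → score 2.
B: beats A; loses to D, C, and E → score 1.
C: beats A, D, B, and E → score 4.
E: beats D and B; loses to A and C → score 2.
C has the best pairwise record.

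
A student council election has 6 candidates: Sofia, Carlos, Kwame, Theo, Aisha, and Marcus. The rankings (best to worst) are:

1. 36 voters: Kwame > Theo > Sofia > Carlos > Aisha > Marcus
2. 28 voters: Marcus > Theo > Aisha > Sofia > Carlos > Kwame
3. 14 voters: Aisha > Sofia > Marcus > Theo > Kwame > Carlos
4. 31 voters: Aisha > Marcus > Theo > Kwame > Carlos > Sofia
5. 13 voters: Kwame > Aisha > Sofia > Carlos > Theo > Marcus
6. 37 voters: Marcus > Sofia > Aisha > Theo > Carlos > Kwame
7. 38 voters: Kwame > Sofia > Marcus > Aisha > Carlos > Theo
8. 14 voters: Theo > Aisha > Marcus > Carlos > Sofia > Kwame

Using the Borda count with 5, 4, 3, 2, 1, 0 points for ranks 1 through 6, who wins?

Sofia: 36·3 + 28·2 + 14·4 + 31·0 + 13·3 + 37·4 + 38·4 + 14·1 = 573
Carlos: 36·2 + 28·1 + 14·0 + 31·1 + 13·2 + 37·1 + 38·1 + 14·2 = 260
Kwame: 36·5 + 28·0 + 14·1 + 31·2 + 13·5 + 37·0 + 38·5 + 14·0 = 511
Theo: 36·4 + 28·4 + 14·2 + 31·3 + 13·1 + 37·2 + 38·0 + 14·5 = 534
Aisha: 36·1 + 28·3 + 14·5 + 31·5 + 13·4 + 37·3 + 38·2 + 14·4 = 640
Marcus: 36·0 + 28·5 + 14·3 + 31·4 + 13·0 + 37·5 + 38·3 + 14·3 = 647
Marcus has the highest Borda score (647).

Marcus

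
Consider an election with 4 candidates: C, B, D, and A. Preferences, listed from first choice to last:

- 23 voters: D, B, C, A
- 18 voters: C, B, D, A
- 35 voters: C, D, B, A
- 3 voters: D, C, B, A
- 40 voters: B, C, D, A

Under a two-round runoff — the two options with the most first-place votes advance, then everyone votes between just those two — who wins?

Round 1 first-place votes: C 53, B 40, D 26, A 0.
C and B advance.
Runoff: C is preferred to B by 56 voters; B by 63.
B wins the runoff.

B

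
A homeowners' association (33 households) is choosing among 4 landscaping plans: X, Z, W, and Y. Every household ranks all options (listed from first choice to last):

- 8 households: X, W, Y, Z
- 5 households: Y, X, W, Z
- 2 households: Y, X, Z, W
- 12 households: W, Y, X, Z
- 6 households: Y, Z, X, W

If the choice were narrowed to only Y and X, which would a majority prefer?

Y

Voters preferring Y to X: 25; preferring X to Y: 8.
Y wins the head-to-head.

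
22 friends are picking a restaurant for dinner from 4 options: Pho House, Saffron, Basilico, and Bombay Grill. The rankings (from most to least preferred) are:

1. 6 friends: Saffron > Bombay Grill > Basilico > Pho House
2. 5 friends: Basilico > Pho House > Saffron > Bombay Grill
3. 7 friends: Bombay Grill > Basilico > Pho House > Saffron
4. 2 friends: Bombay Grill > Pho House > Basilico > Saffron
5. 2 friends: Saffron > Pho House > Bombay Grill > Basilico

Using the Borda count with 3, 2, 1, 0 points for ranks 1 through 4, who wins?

Pho House: 6·0 + 5·2 + 7·1 + 2·2 + 2·2 = 25
Saffron: 6·3 + 5·1 + 7·0 + 2·0 + 2·3 = 29
Basilico: 6·1 + 5·3 + 7·2 + 2·1 + 2·0 = 37
Bombay Grill: 6·2 + 5·0 + 7·3 + 2·3 + 2·1 = 41
Bombay Grill has the highest Borda score (41).

Bombay Grill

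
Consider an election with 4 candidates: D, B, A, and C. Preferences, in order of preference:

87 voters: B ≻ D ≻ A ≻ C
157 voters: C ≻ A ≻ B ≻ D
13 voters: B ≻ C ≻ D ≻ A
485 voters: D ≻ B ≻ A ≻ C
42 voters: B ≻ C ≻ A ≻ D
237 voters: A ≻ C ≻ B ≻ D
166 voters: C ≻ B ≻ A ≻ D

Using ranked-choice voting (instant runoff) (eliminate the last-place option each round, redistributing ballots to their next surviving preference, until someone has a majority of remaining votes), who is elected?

C

Round 1: D 485, B 142, A 237, C 323. Eliminate B.
Round 2: D 572, A 237, C 378. Eliminate A.
Round 3: D 572, C 615. C has a majority.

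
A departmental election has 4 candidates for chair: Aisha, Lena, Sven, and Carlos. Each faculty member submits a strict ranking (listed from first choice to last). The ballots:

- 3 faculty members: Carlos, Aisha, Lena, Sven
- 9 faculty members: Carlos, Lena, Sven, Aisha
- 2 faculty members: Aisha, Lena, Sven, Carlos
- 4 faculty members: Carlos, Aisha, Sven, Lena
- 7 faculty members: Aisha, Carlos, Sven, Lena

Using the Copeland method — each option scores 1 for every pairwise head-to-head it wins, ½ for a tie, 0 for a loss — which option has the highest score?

Carlos

Aisha: beats Lena and Sven; loses to Carlos → score 2.
Lena: beats Sven; loses to Aisha and Carlos → score 1.
Sven: loses to Aisha, Lena, and Carlos → score 0.
Carlos: beats Aisha, Lena, and Sven → score 3.
Carlos has the best pairwise record.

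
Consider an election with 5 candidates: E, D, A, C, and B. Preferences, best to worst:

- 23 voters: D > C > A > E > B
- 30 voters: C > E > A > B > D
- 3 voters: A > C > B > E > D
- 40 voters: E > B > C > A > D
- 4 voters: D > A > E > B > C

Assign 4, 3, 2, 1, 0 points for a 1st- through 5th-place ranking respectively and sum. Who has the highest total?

E: 23·1 + 30·3 + 3·1 + 40·4 + 4·2 = 284
D: 23·4 + 30·0 + 3·0 + 40·0 + 4·4 = 108
A: 23·2 + 30·2 + 3·4 + 40·1 + 4·3 = 170
C: 23·3 + 30·4 + 3·3 + 40·2 + 4·0 = 278
B: 23·0 + 30·1 + 3·2 + 40·3 + 4·1 = 160
E has the highest Borda score (284).

E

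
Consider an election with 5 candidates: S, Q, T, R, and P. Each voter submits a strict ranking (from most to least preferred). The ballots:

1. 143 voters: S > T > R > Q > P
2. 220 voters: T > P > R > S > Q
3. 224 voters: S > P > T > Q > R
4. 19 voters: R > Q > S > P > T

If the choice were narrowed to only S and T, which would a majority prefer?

Voters preferring S to T: 386; preferring T to S: 220.
S wins the head-to-head.

S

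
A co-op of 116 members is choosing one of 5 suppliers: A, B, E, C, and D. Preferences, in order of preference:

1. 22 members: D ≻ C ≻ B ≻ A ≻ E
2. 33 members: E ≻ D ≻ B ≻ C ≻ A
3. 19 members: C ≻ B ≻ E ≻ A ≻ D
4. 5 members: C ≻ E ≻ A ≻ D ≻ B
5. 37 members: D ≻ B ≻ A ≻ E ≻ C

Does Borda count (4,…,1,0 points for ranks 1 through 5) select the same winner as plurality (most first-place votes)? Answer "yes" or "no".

yes

Borda — scores: A 125, B 278, E 222, C 195, D 340. Winner: D.
Plurality — first-place votes: A 0, B 0, E 33, C 24, D 59. Winner: D.
The two methods agree.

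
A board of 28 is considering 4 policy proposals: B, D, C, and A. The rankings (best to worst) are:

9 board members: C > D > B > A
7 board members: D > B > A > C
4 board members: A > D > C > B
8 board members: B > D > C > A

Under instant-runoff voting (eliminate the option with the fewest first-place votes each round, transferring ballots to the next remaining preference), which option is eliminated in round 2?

B

Round 1: B 8, D 7, C 9, A 4. Eliminate A.
Round 2: B 8, D 11, C 9. Eliminate B.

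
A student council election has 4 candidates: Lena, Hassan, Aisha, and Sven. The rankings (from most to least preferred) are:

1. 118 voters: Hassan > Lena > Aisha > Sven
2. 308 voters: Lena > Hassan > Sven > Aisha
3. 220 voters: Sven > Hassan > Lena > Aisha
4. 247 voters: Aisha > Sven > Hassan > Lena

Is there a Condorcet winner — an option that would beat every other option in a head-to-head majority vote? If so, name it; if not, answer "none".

Sven vs Lena: 467–426 for Sven.
Sven vs Hassan: 467–426 for Sven.
Sven vs Aisha: 528–365 for Sven.
Sven beats every other option head-to-head.

Sven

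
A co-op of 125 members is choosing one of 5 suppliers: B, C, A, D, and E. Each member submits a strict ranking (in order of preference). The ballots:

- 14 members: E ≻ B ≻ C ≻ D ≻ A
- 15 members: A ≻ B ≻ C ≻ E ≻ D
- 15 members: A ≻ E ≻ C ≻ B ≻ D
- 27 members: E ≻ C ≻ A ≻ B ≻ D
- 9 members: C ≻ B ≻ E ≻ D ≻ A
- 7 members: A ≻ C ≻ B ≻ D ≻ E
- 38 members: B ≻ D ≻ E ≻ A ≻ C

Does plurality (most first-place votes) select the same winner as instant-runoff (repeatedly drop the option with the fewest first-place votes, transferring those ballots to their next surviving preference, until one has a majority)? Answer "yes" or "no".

Plurality — first-place votes: B 38, C 9, A 37, D 0, E 41. Winner: E.
Instant-runoff — R1 B 38, C 9, A 37, D 0, E 41 (D out); R2 B 38, C 9, A 37, E 41 (C out); R3 B 47, A 37, E 41 (A out); R4 B 69, E 56 (B winner). Winner: B.
The two methods disagree.

no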